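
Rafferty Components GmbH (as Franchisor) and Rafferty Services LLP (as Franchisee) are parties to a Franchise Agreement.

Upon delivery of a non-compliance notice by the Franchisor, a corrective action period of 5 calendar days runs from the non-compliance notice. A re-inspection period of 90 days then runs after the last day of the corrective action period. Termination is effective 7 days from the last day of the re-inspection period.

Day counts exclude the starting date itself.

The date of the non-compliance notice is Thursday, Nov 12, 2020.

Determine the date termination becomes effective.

The last day of the corrective action period: 5 calendar days after Nov 12, 2020 is Nov 17, 2020.
Adding 90 calendar days to Nov 17, 2020 gives Feb 15, 2021, which is the last day of the re-inspection period.
The date termination becomes effective: Feb 15, 2021 + 7 days = Feb 22, 2021.

Feb 22, 2021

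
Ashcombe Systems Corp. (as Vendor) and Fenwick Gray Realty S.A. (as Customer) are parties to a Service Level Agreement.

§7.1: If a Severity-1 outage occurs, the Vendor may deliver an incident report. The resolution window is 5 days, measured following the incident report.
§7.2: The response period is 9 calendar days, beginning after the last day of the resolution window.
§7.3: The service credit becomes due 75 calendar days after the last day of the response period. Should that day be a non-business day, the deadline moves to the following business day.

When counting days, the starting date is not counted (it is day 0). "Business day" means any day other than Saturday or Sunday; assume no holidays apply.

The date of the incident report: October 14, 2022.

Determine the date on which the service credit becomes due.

January 11, 2023

The last day of the resolution window: 5 calendar days after October 14, 2022 is October 19, 2022.
The last day of the response period: 9 calendar days after October 19, 2022 is October 28, 2022.
Adding 75 calendar days to October 28, 2022 gives January 11, 2023, which is the date on which the service credit becomes due. January 11, 2023 is a Wednesday, so no roll-forward applies.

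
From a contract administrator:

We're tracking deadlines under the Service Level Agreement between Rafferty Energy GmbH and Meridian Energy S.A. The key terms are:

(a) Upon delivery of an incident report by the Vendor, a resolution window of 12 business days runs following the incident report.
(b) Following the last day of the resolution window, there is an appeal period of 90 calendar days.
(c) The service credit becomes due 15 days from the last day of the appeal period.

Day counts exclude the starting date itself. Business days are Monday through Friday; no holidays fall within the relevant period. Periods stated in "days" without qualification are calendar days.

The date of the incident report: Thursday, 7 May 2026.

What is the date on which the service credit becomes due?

7 September 2026

From Thursday, 7 May 2026, 12 business days (May 8, May 11, May 12, May 13, …, May 21, May 22, May 25, skipping weekends) brings us to Monday, 25 May 2026, which is the last day of the resolution window.
The last day of the appeal period: 90 calendar days after 25 May 2026 is 23 August 2026.
The date on which the service credit becomes due: 23 August 2026 + 15 days = 7 September 2026.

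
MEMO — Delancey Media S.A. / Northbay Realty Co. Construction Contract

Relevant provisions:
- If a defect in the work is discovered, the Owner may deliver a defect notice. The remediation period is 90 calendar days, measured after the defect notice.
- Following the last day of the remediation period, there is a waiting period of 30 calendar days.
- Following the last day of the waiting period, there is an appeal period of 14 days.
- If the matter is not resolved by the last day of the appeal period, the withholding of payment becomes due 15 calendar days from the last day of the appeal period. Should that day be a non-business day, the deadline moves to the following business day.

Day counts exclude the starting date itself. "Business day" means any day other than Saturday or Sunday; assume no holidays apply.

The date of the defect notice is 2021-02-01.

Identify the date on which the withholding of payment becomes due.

2021-06-30

Adding 90 calendar days to 2021-02-01 gives 2021-05-02, which is the last day of the remediation period.
Adding 30 calendar days to 2021-05-02 gives 2021-06-01, which is the last day of the waiting period.
Adding 14 calendar days to 2021-06-01 gives 2021-06-15, which is the last day of the appeal period.
The date on which the withholding of payment becomes due: 2021-06-15 + 15 days = 2021-06-30. 2021-06-30 is a Wednesday, so no roll-forward applies.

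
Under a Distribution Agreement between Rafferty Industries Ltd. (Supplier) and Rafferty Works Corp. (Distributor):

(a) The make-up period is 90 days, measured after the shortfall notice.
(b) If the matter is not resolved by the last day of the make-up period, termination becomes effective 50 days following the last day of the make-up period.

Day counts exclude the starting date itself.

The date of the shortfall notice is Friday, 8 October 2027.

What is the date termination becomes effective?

Adding 90 calendar days to 8 October 2027 gives 6 January 2028, which is the last day of the make-up period.
Adding 50 calendar days to 6 January 2028 gives 25 February 2028, which is the date termination becomes effective.

25 February 2028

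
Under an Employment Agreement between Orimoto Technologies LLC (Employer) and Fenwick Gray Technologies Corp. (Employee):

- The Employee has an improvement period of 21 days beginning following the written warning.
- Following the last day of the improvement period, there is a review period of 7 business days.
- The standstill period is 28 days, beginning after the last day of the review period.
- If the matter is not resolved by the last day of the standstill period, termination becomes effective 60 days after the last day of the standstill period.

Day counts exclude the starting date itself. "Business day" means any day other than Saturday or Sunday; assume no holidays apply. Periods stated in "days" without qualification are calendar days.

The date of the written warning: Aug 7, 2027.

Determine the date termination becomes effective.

Dec 4, 2027

The last day of the improvement period: Aug 7, 2027 + 21 days = Aug 28, 2027.
From Saturday, Aug 28, 2027, 7 business days (Aug 30, Aug 31, Sep 1, Sep 2, Sep 3, Sep 6, Sep 7, skipping weekends) brings us to Tuesday, Sep 7, 2027, which is the last day of the review period.
The last day of the standstill period: 28 calendar days after Sep 7, 2027 is Oct 5, 2027.
The date termination becomes effective: 60 calendar days after Oct 5, 2027 is Dec 4, 2027.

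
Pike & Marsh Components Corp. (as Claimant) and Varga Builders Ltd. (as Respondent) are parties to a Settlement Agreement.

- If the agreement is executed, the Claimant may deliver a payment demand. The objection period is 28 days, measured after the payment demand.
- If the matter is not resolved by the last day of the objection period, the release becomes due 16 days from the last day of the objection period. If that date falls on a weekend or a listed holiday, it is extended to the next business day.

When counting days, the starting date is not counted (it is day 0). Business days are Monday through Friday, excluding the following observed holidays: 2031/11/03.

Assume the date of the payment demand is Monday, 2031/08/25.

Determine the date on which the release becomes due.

The last day of the objection period: 28 calendar days after 2031/08/25 is 2031/09/22.
The date on which the release becomes due: 2031/09/22 + 16 days = 2031/10/08. 2031/10/08 is a Wednesday and is not a listed holiday, so no roll-forward applies.

2031/10/08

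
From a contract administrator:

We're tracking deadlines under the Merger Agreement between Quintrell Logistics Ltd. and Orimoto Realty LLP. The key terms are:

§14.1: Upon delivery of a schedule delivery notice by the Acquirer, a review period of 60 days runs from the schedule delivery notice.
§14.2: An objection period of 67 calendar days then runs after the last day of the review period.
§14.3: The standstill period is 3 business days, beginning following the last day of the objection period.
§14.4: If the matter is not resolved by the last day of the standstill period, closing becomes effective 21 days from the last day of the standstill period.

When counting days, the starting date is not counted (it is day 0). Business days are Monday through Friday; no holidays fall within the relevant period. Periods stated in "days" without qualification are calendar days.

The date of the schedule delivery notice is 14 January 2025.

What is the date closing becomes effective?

The last day of the review period: 14 January 2025 + 60 days = 15 March 2025.
The last day of the objection period: 67 calendar days after 15 March 2025 is 21 May 2025.
From Wednesday, 21 May 2025, 3 business days (May 22, May 23, May 26, skipping weekends) brings us to Monday, 26 May 2025, which is the last day of the standstill period.
The date closing becomes effective: 21 calendar days after 26 May 2025 is 16 June 2025.

16 June 2025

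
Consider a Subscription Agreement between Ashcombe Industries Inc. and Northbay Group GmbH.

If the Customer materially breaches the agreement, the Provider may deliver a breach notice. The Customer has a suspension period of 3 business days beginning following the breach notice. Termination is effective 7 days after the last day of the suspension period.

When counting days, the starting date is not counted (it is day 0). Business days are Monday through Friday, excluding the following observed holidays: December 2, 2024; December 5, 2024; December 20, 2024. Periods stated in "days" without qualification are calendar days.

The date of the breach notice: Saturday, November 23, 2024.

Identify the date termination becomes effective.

The last day of the suspension period: 3 business days after Saturday, November 23, 2024, skipping weekends — Nov 25, Nov 26, Nov 27 — lands on Wednesday, November 27, 2024.
The date termination becomes effective: 7 calendar days after November 27, 2024 is December 4, 2024.

December 4, 2024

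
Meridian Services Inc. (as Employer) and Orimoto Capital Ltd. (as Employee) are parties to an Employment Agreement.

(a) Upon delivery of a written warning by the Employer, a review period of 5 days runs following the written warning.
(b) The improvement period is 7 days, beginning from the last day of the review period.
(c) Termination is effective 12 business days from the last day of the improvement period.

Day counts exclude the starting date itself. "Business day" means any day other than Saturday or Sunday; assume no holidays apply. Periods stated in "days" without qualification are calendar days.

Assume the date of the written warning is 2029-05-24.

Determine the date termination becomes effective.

The last day of the review period: 5 calendar days after 2029-05-24 is 2029-05-29.
The last day of the improvement period: 7 calendar days after 2029-05-29 is 2029-06-05.
From Tuesday, 2029-06-05, 12 business days (Jun 6, Jun 7, Jun 8, Jun 11, …, Jun 19, Jun 20, Jun 21, skipping weekends) brings us to Thursday, 2029-06-21, which is the date termination becomes effective.

2029-06-21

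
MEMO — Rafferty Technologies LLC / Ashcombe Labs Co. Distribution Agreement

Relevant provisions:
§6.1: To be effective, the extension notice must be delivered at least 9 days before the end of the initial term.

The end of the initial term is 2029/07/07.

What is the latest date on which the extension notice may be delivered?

2029/06/28

2029/07/07 minus 9 days is 2029/06/28.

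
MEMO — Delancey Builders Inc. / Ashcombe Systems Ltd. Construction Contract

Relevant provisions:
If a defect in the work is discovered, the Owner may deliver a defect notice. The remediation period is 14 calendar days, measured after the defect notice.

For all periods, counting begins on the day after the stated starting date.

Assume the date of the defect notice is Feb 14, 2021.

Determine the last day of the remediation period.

Adding 14 calendar days to Feb 14, 2021 gives Feb 28, 2021, which is the last day of the remediation period.

Feb 28, 2021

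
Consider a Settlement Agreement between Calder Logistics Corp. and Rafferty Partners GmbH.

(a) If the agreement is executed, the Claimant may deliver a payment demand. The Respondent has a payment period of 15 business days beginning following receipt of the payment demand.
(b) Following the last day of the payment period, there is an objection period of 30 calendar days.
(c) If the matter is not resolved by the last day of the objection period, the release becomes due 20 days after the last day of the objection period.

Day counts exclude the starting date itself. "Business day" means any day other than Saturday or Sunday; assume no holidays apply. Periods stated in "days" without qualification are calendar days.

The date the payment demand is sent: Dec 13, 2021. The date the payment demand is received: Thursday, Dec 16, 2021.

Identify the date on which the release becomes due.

From Thursday, Dec 16, 2021, 15 business days (Dec 17, Dec 20, Dec 21, Dec 22, …, Jan 4, Jan 5, Jan 6, skipping weekends) brings us to Thursday, Jan 6, 2022, which is the last day of the payment period.
The last day of the objection period: 30 calendar days after Jan 6, 2022 is Feb 5, 2022.
The date on which the release becomes due: Feb 5, 2022 + 20 days = Feb 25, 2022.

Feb 25, 2022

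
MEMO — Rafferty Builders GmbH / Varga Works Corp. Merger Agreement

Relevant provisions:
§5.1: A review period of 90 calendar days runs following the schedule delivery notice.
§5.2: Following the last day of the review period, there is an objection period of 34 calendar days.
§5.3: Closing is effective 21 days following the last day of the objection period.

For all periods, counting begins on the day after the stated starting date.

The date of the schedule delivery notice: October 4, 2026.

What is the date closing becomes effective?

February 26, 2027

The last day of the review period: October 4, 2026 + 90 days = January 2, 2027.
Adding 34 calendar days to January 2, 2027 gives February 5, 2027, which is the last day of the objection period.
The date closing becomes effective: 21 calendar days after February 5, 2027 is February 26, 2027.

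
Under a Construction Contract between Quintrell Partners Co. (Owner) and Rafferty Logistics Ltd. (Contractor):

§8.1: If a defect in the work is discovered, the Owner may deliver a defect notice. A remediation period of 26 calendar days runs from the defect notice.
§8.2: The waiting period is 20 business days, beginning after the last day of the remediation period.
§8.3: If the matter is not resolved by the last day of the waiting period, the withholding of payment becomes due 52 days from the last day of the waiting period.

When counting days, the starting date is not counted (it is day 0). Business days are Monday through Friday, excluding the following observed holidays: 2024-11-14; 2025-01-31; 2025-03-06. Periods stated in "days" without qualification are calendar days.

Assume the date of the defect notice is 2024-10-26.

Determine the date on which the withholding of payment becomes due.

Adding 26 calendar days to 2024-10-26 gives 2024-11-21, which is the last day of the remediation period.
The last day of the waiting period: 20 business days after Thursday, 2024-11-21, skipping weekends — Nov 22, Nov 25, Nov 26, Nov 27, …, Dec 17, Dec 18, Dec 19 — lands on Thursday, 2024-12-19.
Adding 52 calendar days to 2024-12-19 gives 2025-02-09, which is the date on which the withholding of payment becomes due.

2025-02-09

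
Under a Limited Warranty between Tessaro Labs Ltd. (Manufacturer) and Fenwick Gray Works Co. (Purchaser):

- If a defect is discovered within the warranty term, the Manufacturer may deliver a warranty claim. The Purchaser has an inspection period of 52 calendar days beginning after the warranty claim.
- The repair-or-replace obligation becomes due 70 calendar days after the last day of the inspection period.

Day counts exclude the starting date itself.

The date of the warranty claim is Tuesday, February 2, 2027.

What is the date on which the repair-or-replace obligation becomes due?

June 4, 2027

The last day of the inspection period: February 2, 2027 + 52 days = March 26, 2027.
The date on which the repair-or-replace obligation becomes due: March 26, 2027 + 70 days = June 4, 2027.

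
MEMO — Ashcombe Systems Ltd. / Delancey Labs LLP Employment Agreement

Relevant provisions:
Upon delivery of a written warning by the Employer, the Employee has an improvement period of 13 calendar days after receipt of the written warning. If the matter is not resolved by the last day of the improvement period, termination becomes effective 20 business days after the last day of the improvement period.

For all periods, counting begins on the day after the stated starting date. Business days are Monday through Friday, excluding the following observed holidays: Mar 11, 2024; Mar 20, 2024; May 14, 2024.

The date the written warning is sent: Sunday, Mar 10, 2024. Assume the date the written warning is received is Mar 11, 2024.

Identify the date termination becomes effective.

Apr 19, 2024

The last day of the improvement period: Mar 11, 2024 + 13 days = Mar 24, 2024.
The date termination becomes effective: counting 20 business days from Sunday, Mar 24, 2024 (Mar 25, Mar 26, Mar 27, Mar 28, …, Apr 17, Apr 18, Apr 19, skipping weekends) reaches Friday, Apr 19, 2024.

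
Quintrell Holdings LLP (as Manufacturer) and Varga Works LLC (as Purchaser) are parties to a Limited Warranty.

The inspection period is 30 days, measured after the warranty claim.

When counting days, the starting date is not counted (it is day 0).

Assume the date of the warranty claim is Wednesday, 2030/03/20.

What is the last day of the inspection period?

Adding 30 calendar days to 2030/03/20 gives 2030/04/19, which is the last day of the inspection period.

2030/04/19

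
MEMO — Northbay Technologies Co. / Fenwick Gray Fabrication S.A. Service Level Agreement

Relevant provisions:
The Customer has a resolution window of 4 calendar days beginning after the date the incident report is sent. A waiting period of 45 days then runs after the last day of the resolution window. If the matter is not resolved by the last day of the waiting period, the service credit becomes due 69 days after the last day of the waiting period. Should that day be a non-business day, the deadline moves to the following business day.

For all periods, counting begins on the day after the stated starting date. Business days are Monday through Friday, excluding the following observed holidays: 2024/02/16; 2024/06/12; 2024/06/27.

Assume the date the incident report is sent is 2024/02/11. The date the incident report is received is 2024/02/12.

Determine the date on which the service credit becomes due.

2024/06/10

Adding 4 calendar days to 2024/02/11 gives 2024/02/15, which is the last day of the resolution window.
The last day of the waiting period: 45 calendar days after 2024/02/15 is 2024/03/31.
The date on which the service credit becomes due: 69 calendar days after 2024/03/31 is 2024/06/08. That falls on a Saturday, so it rolls to the next business day, Monday, 2024/06/10.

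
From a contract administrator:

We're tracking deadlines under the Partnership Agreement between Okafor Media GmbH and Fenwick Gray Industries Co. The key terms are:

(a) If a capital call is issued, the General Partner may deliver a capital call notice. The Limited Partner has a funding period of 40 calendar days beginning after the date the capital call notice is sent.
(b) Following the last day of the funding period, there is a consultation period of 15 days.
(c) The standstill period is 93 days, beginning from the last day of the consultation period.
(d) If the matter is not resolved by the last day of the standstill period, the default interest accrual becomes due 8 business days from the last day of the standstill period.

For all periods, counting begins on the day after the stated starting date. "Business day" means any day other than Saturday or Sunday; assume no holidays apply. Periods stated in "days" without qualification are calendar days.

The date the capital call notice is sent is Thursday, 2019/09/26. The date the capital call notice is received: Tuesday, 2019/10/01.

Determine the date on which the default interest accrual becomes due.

2020/03/04

The last day of the funding period: 2019/09/26 + 40 days = 2019/11/05.
The last day of the consultation period: 15 calendar days after 2019/11/05 is 2019/11/20.
The last day of the standstill period: 93 calendar days after 2019/11/20 is 2020/02/21.
From Friday, 2020/02/21, 8 business days (Feb 24, Feb 25, Feb 26, Feb 27, Feb 28, Mar 2, Mar 3, Mar 4, skipping weekends) brings us to Wednesday, 2020/03/04, which is the date on which the default interest accrual becomes due.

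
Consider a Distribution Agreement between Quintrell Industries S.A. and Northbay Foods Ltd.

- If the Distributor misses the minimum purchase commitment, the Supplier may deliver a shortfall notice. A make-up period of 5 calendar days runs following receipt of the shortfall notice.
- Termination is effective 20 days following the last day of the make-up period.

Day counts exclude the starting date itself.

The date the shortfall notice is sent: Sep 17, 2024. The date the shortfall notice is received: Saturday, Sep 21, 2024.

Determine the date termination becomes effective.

Adding 5 calendar days to Sep 21, 2024 gives Sep 26, 2024, which is the last day of the make-up period.
Adding 20 calendar days to Sep 26, 2024 gives Oct 16, 2024, which is the date termination becomes effective.

Oct 16, 2024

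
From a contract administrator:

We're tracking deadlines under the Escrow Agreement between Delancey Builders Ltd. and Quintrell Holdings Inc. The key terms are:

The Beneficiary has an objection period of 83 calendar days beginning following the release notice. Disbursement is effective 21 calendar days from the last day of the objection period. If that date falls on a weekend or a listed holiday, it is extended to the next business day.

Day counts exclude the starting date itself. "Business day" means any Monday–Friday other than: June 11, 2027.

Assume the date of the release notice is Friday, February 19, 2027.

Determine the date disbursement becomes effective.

June 3, 2027

The last day of the objection period: February 19, 2027 + 83 days = May 13, 2027.
Adding 21 calendar days to May 13, 2027 gives June 3, 2027, which is the date disbursement becomes effective. June 3, 2027 is a Thursday and is not a listed holiday, so no roll-forward applies.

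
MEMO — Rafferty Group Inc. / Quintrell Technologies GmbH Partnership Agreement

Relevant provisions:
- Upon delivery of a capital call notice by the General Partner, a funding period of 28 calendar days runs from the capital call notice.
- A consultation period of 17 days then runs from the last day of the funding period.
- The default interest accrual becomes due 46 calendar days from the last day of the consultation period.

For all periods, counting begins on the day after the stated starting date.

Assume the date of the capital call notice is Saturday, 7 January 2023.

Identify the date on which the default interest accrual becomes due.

8 April 2023

Adding 28 calendar days to 7 January 2023 gives 4 February 2023, which is the last day of the funding period.
Adding 17 calendar days to 4 February 2023 gives 21 February 2023, which is the last day of the consultation period.
The date on which the default interest accrual becomes due: 21 February 2023 + 46 days = 8 April 2023.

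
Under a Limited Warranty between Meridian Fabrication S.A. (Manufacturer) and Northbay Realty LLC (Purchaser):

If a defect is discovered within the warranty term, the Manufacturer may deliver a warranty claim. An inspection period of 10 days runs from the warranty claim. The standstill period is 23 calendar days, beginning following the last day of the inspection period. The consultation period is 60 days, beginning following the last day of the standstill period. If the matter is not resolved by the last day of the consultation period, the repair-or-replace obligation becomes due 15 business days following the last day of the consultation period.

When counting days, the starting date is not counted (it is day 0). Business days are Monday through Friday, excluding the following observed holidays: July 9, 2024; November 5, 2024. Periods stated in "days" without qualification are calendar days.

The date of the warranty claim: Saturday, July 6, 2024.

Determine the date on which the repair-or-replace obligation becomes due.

The last day of the inspection period: July 6, 2024 + 10 days = July 16, 2024.
Adding 23 calendar days to July 16, 2024 gives August 8, 2024, which is the last day of the standstill period.
Adding 60 calendar days to August 8, 2024 gives October 7, 2024, which is the last day of the consultation period.
From Monday, October 7, 2024, 15 business days (Oct 8, Oct 9, Oct 10, Oct 11, …, Oct 24, Oct 25, Oct 28, skipping weekends) brings us to Monday, October 28, 2024, which is the date on which the repair-or-replace obligation becomes due.

October 28, 2024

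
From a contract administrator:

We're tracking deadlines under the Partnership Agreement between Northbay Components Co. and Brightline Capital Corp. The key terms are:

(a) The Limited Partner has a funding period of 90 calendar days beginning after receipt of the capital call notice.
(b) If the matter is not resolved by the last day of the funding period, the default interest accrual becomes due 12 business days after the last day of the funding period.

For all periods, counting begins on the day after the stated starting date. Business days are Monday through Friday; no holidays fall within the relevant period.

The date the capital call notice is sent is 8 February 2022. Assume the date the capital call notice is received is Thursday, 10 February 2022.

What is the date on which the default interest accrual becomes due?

27 May 2022

The last day of the funding period: 90 calendar days after 10 February 2022 is 11 May 2022.
The date on which the default interest accrual becomes due: 12 business days after Wednesday, 11 May 2022, skipping weekends — May 12, May 13, May 16, May 17, …, May 25, May 26, May 27 — lands on Friday, 27 May 2022.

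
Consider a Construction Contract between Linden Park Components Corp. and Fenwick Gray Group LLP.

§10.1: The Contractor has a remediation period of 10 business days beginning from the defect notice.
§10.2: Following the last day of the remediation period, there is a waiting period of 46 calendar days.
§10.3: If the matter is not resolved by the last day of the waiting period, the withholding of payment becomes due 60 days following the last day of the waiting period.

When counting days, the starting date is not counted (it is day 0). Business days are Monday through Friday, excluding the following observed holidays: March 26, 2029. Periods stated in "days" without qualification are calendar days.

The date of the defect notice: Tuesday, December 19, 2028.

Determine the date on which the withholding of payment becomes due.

April 18, 2029

The last day of the remediation period: counting 10 business days from Tuesday, December 19, 2028 (Dec 20, Dec 21, Dec 22, Dec 25, Dec 26, Dec 27, Dec 28, Dec 29, Jan 1, Jan 2, skipping weekends) reaches Tuesday, January 2, 2029.
The last day of the waiting period: January 2, 2029 + 46 days = February 17, 2029.
The date on which the withholding of payment becomes due: February 17, 2029 + 60 days = April 18, 2029.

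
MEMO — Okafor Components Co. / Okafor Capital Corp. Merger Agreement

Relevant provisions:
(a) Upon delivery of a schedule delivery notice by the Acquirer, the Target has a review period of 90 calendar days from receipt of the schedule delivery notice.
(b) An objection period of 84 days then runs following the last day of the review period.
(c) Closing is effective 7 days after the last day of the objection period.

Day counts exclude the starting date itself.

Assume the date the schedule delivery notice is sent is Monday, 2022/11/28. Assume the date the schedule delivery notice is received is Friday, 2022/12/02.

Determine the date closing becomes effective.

2023/06/01

The last day of the review period: 2022/12/02 + 90 days = 2023/03/02.
The last day of the objection period: 84 calendar days after 2023/03/02 is 2023/05/25.
Adding 7 calendar days to 2023/05/25 gives 2023/06/01, which is the date closing becomes effective.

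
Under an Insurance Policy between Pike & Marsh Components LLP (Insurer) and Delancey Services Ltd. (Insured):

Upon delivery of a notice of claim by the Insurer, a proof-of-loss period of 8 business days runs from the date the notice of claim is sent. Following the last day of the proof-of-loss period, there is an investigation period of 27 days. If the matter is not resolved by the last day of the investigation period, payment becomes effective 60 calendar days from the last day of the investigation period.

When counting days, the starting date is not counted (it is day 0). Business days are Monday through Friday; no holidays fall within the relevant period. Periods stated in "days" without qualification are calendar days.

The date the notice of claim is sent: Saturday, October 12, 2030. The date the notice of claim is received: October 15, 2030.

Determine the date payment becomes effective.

From Saturday, October 12, 2030, 8 business days (Oct 14, Oct 15, Oct 16, Oct 17, Oct 18, Oct 21, Oct 22, Oct 23, skipping weekends) brings us to Wednesday, October 23, 2030, which is the last day of the proof-of-loss period.
Adding 27 calendar days to October 23, 2030 gives November 19, 2030, which is the last day of the investigation period.
The date payment becomes effective: 60 calendar days after November 19, 2030 is January 18, 2031.

January 18, 2031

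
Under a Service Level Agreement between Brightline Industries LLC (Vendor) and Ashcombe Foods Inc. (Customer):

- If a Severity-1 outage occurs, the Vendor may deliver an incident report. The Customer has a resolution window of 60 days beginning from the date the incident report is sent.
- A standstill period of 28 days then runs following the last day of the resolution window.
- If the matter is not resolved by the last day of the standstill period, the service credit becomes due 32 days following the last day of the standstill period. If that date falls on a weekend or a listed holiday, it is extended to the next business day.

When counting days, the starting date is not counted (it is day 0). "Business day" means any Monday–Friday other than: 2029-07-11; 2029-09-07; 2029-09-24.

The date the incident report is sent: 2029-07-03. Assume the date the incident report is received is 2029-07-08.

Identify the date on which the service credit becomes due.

The last day of the resolution window: 2029-07-03 + 60 days = 2029-09-01.
The last day of the standstill period: 2029-09-01 + 28 days = 2029-09-29.
Adding 32 calendar days to 2029-09-29 gives 2029-10-31, which is the date on which the service credit becomes due. 2029-10-31 is a Wednesday and is not a listed holiday, so no roll-forward applies.

2029-10-31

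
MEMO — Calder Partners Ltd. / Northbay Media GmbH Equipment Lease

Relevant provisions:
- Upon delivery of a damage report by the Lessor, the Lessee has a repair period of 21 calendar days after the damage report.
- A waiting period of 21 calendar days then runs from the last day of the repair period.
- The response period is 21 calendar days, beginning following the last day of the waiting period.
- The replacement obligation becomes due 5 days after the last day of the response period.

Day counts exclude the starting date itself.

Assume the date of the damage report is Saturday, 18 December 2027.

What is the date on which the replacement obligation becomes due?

24 February 2028

The last day of the repair period: 21 calendar days after 18 December 2027 is 8 January 2028.
The last day of the waiting period: 8 January 2028 + 21 days = 29 January 2028.
The last day of the response period: 21 calendar days after 29 January 2028 is 19 February 2028.
The date on which the replacement obligation becomes due: 5 calendar days after 19 February 2028 is 24 February 2028.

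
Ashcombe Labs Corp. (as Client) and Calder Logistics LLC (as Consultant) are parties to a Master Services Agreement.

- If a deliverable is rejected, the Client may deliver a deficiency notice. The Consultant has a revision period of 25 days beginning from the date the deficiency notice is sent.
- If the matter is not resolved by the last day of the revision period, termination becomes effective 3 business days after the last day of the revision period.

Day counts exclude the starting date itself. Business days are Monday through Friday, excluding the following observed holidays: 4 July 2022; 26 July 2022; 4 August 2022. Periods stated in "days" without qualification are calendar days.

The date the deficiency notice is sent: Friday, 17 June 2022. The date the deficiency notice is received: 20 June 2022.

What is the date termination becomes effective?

The last day of the revision period: 17 June 2022 + 25 days = 12 July 2022.
The date termination becomes effective: 3 business days after Tuesday, 12 July 2022, skipping weekends — Jul 13, Jul 14, Jul 15 — lands on Friday, 15 July 2022.

15 July 2022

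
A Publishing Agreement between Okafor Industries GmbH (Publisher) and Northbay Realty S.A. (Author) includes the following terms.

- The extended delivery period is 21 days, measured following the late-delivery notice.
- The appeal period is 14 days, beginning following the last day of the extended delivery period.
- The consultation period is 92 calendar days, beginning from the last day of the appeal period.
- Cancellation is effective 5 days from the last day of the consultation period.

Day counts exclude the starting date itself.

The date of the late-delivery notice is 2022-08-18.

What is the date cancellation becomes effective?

2022-12-28

The last day of the extended delivery period: 21 calendar days after 2022-08-18 is 2022-09-08.
Adding 14 calendar days to 2022-09-08 gives 2022-09-22, which is the last day of the appeal period.
The last day of the consultation period: 2022-09-22 + 92 days = 2022-12-23.
The date cancellation becomes effective: 5 calendar days after 2022-12-23 is 2022-12-28.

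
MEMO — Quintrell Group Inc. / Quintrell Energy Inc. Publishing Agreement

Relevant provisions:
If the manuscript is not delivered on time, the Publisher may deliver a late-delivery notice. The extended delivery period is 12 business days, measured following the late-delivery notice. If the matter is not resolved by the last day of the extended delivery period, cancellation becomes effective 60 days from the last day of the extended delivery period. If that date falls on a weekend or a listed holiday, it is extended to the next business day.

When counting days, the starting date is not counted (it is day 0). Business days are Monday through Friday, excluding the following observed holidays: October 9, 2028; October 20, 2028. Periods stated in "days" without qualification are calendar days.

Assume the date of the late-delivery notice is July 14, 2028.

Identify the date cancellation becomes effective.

October 2, 2028

From Friday, July 14, 2028, 12 business days (Jul 17, Jul 18, Jul 19, Jul 20, …, Jul 28, Jul 31, Aug 1, skipping weekends) brings us to Tuesday, August 1, 2028, which is the last day of the extended delivery period.
The date cancellation becomes effective: 60 calendar days after August 1, 2028 is September 30, 2028. That falls on a Saturday, so it rolls to the next business day, Monday, October 2, 2028.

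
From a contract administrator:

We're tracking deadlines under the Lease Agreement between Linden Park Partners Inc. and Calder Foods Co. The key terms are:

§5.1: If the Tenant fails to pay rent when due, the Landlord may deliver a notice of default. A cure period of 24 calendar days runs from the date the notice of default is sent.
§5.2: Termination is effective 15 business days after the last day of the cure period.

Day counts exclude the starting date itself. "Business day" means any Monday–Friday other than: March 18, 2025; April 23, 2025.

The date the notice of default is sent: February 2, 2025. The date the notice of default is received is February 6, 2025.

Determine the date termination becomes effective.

The last day of the cure period: February 2, 2025 + 24 days = February 26, 2025.
The date termination becomes effective: 15 business days after Wednesday, February 26, 2025, skipping weekends and the listed holiday on Mar 18 — Feb 27, Feb 28, Mar 3, Mar 4, …, Mar 17, Mar 19, Mar 20 — lands on Thursday, March 20, 2025.

March 20, 2025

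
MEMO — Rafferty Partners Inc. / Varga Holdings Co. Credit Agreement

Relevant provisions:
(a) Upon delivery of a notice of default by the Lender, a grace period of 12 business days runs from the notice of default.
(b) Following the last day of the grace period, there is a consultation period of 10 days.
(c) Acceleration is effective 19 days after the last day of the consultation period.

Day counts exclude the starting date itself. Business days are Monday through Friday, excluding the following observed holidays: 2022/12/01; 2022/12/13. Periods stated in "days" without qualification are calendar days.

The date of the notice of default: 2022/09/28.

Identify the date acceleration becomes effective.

2022/11/12

The last day of the grace period: counting 12 business days from Wednesday, 2022/09/28 (Sep 29, Sep 30, Oct 3, Oct 4, …, Oct 12, Oct 13, Oct 14, skipping weekends) reaches Friday, 2022/10/14.
The last day of the consultation period: 2022/10/14 + 10 days = 2022/10/24.
The date acceleration becomes effective: 2022/10/24 + 19 days = 2022/11/12.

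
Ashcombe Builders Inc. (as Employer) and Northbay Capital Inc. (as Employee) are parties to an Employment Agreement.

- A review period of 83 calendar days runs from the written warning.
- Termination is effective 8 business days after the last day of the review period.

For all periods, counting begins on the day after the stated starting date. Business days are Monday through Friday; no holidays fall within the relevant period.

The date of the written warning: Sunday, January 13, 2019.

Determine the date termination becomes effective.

April 17, 2019

The last day of the review period: January 13, 2019 + 83 days = April 6, 2019.
The date termination becomes effective: counting 8 business days from Saturday, April 6, 2019 (Apr 8, Apr 9, Apr 10, Apr 11, Apr 12, Apr 15, Apr 16, Apr 17, skipping weekends) reaches Wednesday, April 17, 2019.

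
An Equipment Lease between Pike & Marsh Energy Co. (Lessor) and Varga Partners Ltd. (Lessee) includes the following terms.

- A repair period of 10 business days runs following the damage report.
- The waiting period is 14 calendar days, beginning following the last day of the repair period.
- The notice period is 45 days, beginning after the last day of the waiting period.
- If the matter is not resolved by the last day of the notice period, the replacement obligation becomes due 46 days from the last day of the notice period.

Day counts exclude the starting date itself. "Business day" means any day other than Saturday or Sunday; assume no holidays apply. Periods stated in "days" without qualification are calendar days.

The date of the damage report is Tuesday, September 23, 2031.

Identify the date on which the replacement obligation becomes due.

January 20, 2032

From Tuesday, September 23, 2031, 10 business days (Sep 24, Sep 25, Sep 26, Sep 29, Sep 30, Oct 1, Oct 2, Oct 3, Oct 6, Oct 7, skipping weekends) brings us to Tuesday, October 7, 2031, which is the last day of the repair period.
The last day of the waiting period: October 7, 2031 + 14 days = October 21, 2031.
The last day of the notice period: October 21, 2031 + 45 days = December 5, 2031.
The date on which the replacement obligation becomes due: December 5, 2031 + 46 days = January 20, 2032.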